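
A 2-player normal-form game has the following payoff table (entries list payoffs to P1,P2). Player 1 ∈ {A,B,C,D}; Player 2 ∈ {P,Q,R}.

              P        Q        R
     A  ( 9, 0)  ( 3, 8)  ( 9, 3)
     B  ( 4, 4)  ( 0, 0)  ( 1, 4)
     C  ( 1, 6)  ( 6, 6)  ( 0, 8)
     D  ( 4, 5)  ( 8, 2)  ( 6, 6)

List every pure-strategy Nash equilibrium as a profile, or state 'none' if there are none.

(A,P): not NE [P2→Q gives 8>0]
(A,Q): not NE [P1→D gives 8>3]
(A,R): not NE [P2→Q gives 8>3]
(B,P): not NE [P1→A gives 9>4]
(B,Q): not NE [P1→D gives 8>0; P2→R gives 4>0]
(B,R): not NE [P1→A gives 9>1]
(C,P): not NE [P1→A gives 9>1; P2→R gives 8>6]
(C,Q): not NE [P1→D gives 8>6; P2→R gives 8>6]
(C,R): not NE [P1→A gives 9>0]
(D,P): not NE [P1→A gives 9>4; P2→R gives 6>5]
(D,Q): not NE [P2→R gives 6>2]
(D,R): not NE [P1→A gives 9>6]

Equilibria: none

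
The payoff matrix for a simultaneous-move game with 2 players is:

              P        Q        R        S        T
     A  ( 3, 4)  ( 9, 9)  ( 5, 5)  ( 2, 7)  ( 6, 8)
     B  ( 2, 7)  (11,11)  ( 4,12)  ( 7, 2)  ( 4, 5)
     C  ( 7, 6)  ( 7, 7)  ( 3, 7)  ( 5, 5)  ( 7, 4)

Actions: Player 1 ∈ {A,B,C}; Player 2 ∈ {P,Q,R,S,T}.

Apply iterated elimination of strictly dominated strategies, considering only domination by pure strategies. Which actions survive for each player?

P2 drop P (Q beats it: A:9>4 B:11>7 C:7>6)
P2 drop S (Q beats it: A:9>7 B:11>2 C:7>5)
P2 drop T (Q beats it: A:9>8 B:11>5 C:7>4)
P1 drop C (A beats it: Q:9>7 R:5>3)
P1→{A,B} P2→{Q,R}

IESDS → P1:{A,B} P2:{Q,R}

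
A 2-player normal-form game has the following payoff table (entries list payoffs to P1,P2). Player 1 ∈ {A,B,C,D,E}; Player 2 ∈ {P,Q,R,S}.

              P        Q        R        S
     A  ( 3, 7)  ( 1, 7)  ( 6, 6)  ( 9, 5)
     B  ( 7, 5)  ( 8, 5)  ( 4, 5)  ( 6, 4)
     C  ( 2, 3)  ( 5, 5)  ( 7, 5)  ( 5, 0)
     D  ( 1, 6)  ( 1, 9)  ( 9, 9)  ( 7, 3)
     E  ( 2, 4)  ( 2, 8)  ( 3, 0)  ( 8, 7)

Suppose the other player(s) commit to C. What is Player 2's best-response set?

u_2(P vs C) = 3
u_2(Q vs C) = 5
u_2(R vs C) = 5
u_2(S vs C) = 0
max payoff 5 at {Q,R}

P2 best: {Q,R}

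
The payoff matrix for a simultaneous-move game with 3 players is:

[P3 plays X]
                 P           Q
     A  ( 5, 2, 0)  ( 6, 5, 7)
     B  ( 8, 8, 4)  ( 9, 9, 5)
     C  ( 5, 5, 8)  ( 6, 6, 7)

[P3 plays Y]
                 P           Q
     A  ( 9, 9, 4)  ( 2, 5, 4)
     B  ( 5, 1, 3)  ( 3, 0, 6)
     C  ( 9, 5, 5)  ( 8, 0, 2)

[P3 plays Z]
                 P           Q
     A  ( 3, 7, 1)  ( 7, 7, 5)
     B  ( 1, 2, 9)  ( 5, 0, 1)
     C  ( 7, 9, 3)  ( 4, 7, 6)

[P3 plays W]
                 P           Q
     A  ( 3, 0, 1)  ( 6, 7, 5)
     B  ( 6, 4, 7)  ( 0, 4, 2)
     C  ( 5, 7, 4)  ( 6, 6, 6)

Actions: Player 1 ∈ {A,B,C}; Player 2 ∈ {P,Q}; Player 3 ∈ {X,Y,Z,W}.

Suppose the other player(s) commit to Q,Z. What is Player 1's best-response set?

u_1(A vs Q,Z) = 7
u_1(B vs Q,Z) = 5
u_1(C vs Q,Z) = 4
max payoff 7 at {A}

argmax u_1 = {A}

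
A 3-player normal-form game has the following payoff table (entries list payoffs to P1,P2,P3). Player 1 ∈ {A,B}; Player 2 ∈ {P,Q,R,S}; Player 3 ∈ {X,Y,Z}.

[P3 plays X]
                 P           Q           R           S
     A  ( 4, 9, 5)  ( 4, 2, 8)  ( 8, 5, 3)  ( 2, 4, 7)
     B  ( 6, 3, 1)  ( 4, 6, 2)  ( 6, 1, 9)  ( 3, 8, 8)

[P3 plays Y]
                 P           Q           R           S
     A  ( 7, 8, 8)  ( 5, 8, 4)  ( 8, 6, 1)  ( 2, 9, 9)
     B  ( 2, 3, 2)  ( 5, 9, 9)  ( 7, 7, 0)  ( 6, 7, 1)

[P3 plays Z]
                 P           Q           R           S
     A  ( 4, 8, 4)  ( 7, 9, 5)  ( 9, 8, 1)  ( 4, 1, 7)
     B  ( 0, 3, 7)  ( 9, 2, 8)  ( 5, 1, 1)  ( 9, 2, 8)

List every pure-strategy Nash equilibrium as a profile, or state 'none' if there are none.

(A,P,X): not NE [P1→B gives 6>4; P3→Y gives 8>5]
(A,P,Y): not NE [P2→S gives 9>8]
(A,P,Z): not NE [P2→Q gives 9>8; P3→Y gives 8>4]
(A,Q,X): not NE [P2→P gives 9>2]
(A,Q,Y): not NE [P2→S gives 9>8; P3→X gives 8>4]
(A,Q,Z): not NE [P1→B gives 9>7; P3→X gives 8>5]
(A,R,X): not NE [P2→P gives 9>5]
(A,R,Y): not NE [P2→S gives 9>6; P3→X gives 3>1]
(A,R,Z): not NE [P2→Q gives 9>8; P3→X gives 3>1]
(A,S,X): not NE [P1→B gives 3>2; P2→P gives 9>4; P3→Y gives 9>7]
(A,S,Y): not NE [P1→B gives 6>2]
(A,S,Z): not NE [P1→B gives 9>4; P2→Q gives 9>1; P3→Y gives 9>7]
(B,P,X): not NE [P2→S gives 8>3; P3→Z gives 7>1]
(B,P,Y): not NE [P1→A gives 7>2; P2→Q gives 9>3; P3→Z gives 7>2]
(B,P,Z): not NE [P1→A gives 4>0]
(B,Q,X): not NE [P2→S gives 8>6; P3→Y gives 9>2]
(B,Q,Y): NE
(B,Q,Z): not NE [P2→P gives 3>2; P3→Y gives 9>8]
(B,R,X): not NE [P1→A gives 8>6; P2→S gives 8>1]
(B,R,Y): not NE [P1→A gives 8>7; P2→Q gives 9>7; P3→X gives 9>0]
(B,R,Z): not NE [P1→A gives 9>5; P2→P gives 3>1; P3→X gives 9>1]
(B,S,X): NE
(B,S,Y): not NE [P2→Q gives 9>7; P3→Z gives 8>1]
(B,S,Z): not NE [P2→P gives 3>2]

Nash profiles: (B,Q,Y), (B,S,X)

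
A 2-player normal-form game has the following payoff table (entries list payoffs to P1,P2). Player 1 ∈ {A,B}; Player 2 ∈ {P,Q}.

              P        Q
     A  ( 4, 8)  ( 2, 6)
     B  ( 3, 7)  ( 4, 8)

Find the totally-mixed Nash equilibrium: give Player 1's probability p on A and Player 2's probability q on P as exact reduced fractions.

P1 indiff ⇒ q·4+(1-q)·2 = q·3+(1-q)·4 ⇒ q(1) = (1-q)(2) ⇒ q = 2/3
P2 indiff ⇒ p·8+(1-p)·7 = p·6+(1-p)·8 ⇒ p(2) = (1-p)(1) ⇒ p = 1/3

(p,q) = (1/3, 2/3)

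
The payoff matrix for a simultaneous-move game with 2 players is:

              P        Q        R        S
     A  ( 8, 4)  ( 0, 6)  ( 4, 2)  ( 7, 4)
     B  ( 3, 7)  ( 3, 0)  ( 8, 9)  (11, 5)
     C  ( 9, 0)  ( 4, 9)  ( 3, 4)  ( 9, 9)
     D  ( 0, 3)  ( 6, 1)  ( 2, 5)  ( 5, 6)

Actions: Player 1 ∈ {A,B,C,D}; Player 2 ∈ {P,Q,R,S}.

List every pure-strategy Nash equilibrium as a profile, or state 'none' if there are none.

(A,P): not NE [P1→C gives 9>8; P2→Q gives 6>4]
(A,Q): not NE [P1→D gives 6>0]
(A,R): not NE [P1→B gives 8>4; P2→Q gives 6>2]
(A,S): not NE [P1→B gives 11>7; P2→Q gives 6>4]
(B,P): not NE [P1→C gives 9>3; P2→R gives 9>7]
(B,Q): not NE [P1→D gives 6>3; P2→R gives 9>0]
(B,R): NE
(B,S): not NE [P2→R gives 9>5]
(C,P): not NE [P2→S gives 9>0]
(C,Q): not NE [P1→D gives 6>4]
(C,R): not NE [P1→B gives 8>3; P2→S gives 9>4]
(C,S): not NE [P1→B gives 11>9]
(D,P): not NE [P1→C gives 9>0; P2→S gives 6>3]
(D,Q): not NE [P2→S gives 6>1]
(D,R): not NE [P1→B gives 8>2; P2→S gives 6>5]
(D,S): not NE [P1→B gives 11>5]

Nash profiles: (B,R)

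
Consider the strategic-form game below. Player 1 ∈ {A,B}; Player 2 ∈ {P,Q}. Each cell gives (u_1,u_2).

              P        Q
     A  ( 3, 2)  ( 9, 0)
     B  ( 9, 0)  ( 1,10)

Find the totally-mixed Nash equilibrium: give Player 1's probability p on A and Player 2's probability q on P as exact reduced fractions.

(p,q) = (5/6, 4/7)

P1 indiff ⇒ q·3+(1-q)·9 = q·9+(1-q)·1 ⇒ q(-6) = (1-q)(-8) ⇒ q = 4/7
P2 indiff ⇒ p·2+(1-p)·0 = p·0+(1-p)·10 ⇒ p(2) = (1-p)(10) ⇒ p = 5/6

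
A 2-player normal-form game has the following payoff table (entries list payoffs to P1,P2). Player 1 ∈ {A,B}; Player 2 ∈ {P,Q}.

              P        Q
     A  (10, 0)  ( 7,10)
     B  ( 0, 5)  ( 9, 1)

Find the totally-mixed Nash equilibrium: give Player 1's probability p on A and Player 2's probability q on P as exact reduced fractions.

p=2/7, q=1/6

P1 indiff ⇒ q·10+(1-q)·7 = q·0+(1-q)·9 ⇒ q(10) = (1-q)(2) ⇒ q = 1/6
P2 indiff ⇒ p·0+(1-p)·5 = p·10+(1-p)·1 ⇒ p(-10) = (1-p)(-4) ⇒ p = 2/7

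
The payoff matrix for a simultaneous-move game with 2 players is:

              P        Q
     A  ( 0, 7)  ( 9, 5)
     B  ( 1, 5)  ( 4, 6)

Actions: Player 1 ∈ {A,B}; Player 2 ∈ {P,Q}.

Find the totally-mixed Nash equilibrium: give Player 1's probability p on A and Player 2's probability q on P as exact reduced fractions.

(p,q) = (1/3, 5/6)

P1 indiff ⇒ q·0+(1-q)·9 = q·1+(1-q)·4 ⇒ q(-1) = (1-q)(-5) ⇒ q = 5/6
P2 indiff ⇒ p·7+(1-p)·5 = p·5+(1-p)·6 ⇒ p(2) = (1-p)(1) ⇒ p = 1/3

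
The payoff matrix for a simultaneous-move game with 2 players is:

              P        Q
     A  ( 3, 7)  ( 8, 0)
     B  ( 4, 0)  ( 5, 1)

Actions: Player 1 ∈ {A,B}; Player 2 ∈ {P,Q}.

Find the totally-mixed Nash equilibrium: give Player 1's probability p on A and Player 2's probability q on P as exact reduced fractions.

P1 indiff ⇒ q·3+(1-q)·8 = q·4+(1-q)·5 ⇒ q(-1) = (1-q)(-3) ⇒ q = 3/4
P2 indiff ⇒ p·7+(1-p)·0 = p·0+(1-p)·1 ⇒ p(7) = (1-p)(1) ⇒ p = 1/8

p=1/8, q=3/4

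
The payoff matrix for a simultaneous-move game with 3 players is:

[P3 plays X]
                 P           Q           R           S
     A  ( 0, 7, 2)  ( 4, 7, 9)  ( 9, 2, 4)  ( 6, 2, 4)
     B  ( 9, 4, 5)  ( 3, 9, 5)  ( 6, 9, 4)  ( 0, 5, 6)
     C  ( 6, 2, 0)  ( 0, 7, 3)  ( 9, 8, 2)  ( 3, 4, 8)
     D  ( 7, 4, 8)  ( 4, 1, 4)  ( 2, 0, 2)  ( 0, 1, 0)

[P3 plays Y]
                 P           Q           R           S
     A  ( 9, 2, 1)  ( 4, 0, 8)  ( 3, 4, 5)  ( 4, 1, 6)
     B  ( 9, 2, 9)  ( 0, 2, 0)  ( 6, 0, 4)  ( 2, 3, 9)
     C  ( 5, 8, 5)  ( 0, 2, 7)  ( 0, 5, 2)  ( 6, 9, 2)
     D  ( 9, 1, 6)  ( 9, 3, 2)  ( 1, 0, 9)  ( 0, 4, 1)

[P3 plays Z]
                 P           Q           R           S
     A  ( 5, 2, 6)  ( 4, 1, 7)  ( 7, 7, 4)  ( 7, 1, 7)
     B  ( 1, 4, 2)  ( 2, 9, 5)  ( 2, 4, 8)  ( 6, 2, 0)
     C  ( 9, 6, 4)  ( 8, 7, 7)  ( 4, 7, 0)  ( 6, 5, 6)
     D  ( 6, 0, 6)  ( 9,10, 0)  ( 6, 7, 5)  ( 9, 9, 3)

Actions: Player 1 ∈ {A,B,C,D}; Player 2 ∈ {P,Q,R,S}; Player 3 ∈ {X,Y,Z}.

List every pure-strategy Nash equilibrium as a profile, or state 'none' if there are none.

(A,P,X): not NE [P1→B gives 9>0; P3→Z gives 6>2]
(A,P,Y): not NE [P2→R gives 4>2; P3→Z gives 6>1]
(A,P,Z): not NE [P1→C gives 9>5; P2→R gives 7>2]
(A,Q,X): NE
(A,Q,Y): not NE [P1→D gives 9>4; P2→R gives 4>0; P3→X gives 9>8]
(A,Q,Z): not NE [P1→D gives 9>4; P2→R gives 7>1; P3→X gives 9>7]
(A,R,X): not NE [P2→Q gives 7>2; P3→Y gives 5>4]
(A,R,Y): not NE [P1→B gives 6>3]
(A,R,Z): not NE [P3→Y gives 5>4]
(A,S,X): not NE [P2→Q gives 7>2; P3→Z gives 7>4]
(A,S,Y): not NE [P1→C gives 6>4; P2→R gives 4>1; P3→Z gives 7>6]
(A,S,Z): not NE [P1→D gives 9>7; P2→R gives 7>1]
(B,P,X): not NE [P2→R gives 9>4; P3→Y gives 9>5]
(B,P,Y): not NE [P2→S gives 3>2]
(B,P,Z): not NE [P1→C gives 9>1; P2→Q gives 9>4; P3→Y gives 9>2]
(B,Q,X): not NE [P1→D gives 4>3]
(B,Q,Y): not NE [P1→D gives 9>0; P2→S gives 3>2; P3→Z gives 5>0]
(B,Q,Z): not NE [P1→D gives 9>2]
(B,R,X): not NE [P1→C gives 9>6; P3→Z gives 8>4]
(B,R,Y): not NE [P2→S gives 3>0; P3→Z gives 8>4]
(B,R,Z): not NE [P1→A gives 7>2; P2→Q gives 9>4]
(B,S,X): not NE [P1→A gives 6>0; P2→R gives 9>5; P3→Y gives 9>6]
(B,S,Y): not NE [P1→C gives 6>2]
(B,S,Z): not NE [P1→D gives 9>6; P2→Q gives 9>2; P3→Y gives 9>0]
(C,P,X): not NE [P1→B gives 9>6; P2→R gives 8>2; P3→Y gives 5>0]
(C,P,Y): not NE [P1→D gives 9>5; P2→S gives 9>8]
(C,P,Z): not NE [P2→R gives 7>6; P3→Y gives 5>4]
(C,Q,X): not NE [P1→D gives 4>0; P2→R gives 8>7; P3→Z gives 7>3]
(C,Q,Y): not NE [P1→D gives 9>0; P2→S gives 9>2]
(C,Q,Z): not NE [P1→D gives 9>8]
(C,R,X): NE
(C,R,Y): not NE [P1→B gives 6>0; P2→S gives 9>5]
(C,R,Z): not NE [P1→A gives 7>4; P3→Y gives 2>0]
(C,S,X): not NE [P1→A gives 6>3; P2→R gives 8>4]
(C,S,Y): not NE [P3→X gives 8>2]
(C,S,Z): not NE [P1→D gives 9>6; P2→R gives 7>5; P3→X gives 8>6]
(D,P,X): not NE [P1→B gives 9>7]
(D,P,Y): not NE [P2→S gives 4>1; P3→X gives 8>6]
(D,P,Z): not NE [P1→C gives 9>6; P2→Q gives 10>0; P3→X gives 8>6]
(D,Q,X): not NE [P2→P gives 4>1]
(D,Q,Y): not NE [P2→S gives 4>3; P3→X gives 4>2]
(D,Q,Z): not NE [P3→X gives 4>0]
(D,R,X): not NE [P1→C gives 9>2; P2→P gives 4>0; P3→Y gives 9>2]
(D,R,Y): not NE [P1→B gives 6>1; P2→S gives 4>0]
(D,R,Z): not NE [P1→A gives 7>6; P2→Q gives 10>7; P3→Y gives 9>5]
(D,S,X): not NE [P1→A gives 6>0; P2→P gives 4>1; P3→Z gives 3>0]
(D,S,Y): not NE [P1→C gives 6>0; P3→Z gives 3>1]
(D,S,Z): not NE [P2→Q gives 10>9]

Nash profiles: (A,Q,X), (C,R,X)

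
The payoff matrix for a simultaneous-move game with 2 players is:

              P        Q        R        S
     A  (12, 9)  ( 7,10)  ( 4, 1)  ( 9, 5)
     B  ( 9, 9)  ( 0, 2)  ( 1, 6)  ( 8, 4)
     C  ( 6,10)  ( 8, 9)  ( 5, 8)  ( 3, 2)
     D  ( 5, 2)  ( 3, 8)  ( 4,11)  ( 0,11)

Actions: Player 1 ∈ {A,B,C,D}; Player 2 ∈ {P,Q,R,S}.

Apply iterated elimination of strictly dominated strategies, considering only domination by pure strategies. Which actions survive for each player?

P1 drop B (A beats it: P:12>9 Q:7>0 R:4>1 S:9>8)
P1 drop D (C beats it: P:6>5 Q:8>3 R:5>4 S:3>0)
P2 drop R (P beats it: A:9>1 C:10>8)
P2 drop S (P beats it: A:9>5 C:10>2)
P1→{A,C} P2→{P,Q}

Remaining: P1:{A,C} P2:{P,Q}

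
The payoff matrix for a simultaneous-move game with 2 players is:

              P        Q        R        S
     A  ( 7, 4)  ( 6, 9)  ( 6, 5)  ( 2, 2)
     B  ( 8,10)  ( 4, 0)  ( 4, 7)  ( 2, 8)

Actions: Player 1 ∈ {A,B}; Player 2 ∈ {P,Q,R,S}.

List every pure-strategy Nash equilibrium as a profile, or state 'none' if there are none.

Nash profiles: (A,Q), (B,P)

(A,P): not NE [P1→B gives 8>7; P2→Q gives 9>4]
(A,Q): NE
(A,R): not NE [P2→Q gives 9>5]
(A,S): not NE [P2→Q gives 9>2]
(B,P): NE
(B,Q): not NE [P1→A gives 6>4; P2→P gives 10>0]
(B,R): not NE [P1→A gives 6>4; P2→P gives 10>7]
(B,S): not NE [P2→P gives 10>8]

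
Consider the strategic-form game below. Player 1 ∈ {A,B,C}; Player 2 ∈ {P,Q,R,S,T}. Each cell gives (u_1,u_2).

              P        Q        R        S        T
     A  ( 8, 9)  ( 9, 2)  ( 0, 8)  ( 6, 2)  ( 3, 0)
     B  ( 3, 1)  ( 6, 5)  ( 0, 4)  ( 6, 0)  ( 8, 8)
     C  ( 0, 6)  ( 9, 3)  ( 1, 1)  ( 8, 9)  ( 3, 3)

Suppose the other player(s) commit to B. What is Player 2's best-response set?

u_2(P vs B) = 1
u_2(Q vs B) = 5
u_2(R vs B) = 4
u_2(S vs B) = 0
u_2(T vs B) = 8
max payoff 8 at {T}

BR_2 = {T}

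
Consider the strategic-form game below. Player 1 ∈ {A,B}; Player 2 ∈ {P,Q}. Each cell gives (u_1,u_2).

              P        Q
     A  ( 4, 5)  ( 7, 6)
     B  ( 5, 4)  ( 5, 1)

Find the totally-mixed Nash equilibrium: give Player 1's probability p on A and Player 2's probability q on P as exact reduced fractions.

P1 indiff ⇒ q·4+(1-q)·7 = q·5+(1-q)·5 ⇒ q(-1) = (1-q)(-2) ⇒ q = 2/3
P2 indiff ⇒ p·5+(1-p)·4 = p·6+(1-p)·1 ⇒ p(-1) = (1-p)(-3) ⇒ p = 3/4

p=3/4, q=2/3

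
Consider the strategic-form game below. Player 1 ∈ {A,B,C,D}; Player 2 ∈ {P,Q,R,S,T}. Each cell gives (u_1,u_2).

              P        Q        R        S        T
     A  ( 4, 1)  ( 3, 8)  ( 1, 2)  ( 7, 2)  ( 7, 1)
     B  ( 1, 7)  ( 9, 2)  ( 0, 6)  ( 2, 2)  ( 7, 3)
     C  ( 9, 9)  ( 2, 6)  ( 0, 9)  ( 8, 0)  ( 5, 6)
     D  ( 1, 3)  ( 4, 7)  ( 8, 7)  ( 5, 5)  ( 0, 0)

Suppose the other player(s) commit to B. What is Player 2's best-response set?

u_2(P vs B) = 7
u_2(Q vs B) = 2
u_2(R vs B) = 6
u_2(S vs B) = 2
u_2(T vs B) = 3
max payoff 7 at {P}

argmax u_2 = {P}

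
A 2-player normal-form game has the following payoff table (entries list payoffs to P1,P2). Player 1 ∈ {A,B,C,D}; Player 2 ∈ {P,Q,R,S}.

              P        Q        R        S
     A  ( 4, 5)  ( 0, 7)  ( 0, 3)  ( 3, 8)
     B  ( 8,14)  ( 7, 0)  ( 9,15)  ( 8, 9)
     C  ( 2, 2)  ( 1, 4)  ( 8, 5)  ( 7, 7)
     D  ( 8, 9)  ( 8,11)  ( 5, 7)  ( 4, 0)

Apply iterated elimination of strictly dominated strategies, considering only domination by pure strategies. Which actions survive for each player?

Survivors P1:{B,D} P2:{P,Q,R}

P1 drop A (B beats it: P:8>4 Q:7>0 R:9>0 S:8>3)
P1 drop C (B beats it: P:8>2 Q:7>1 R:9>8 S:8>7)
P2 drop S (P beats it: B:14>9 D:9>0)
P1→{B,D} P2→{P,Q,R}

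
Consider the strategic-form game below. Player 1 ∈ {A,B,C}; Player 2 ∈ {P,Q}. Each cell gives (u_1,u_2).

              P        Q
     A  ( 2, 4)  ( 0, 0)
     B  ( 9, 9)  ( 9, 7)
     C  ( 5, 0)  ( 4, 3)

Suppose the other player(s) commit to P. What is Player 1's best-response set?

u_1(A vs P) = 2
u_1(B vs P) = 9
u_1(C vs P) = 5
max payoff 9 at {B}

argmax u_1 = {B}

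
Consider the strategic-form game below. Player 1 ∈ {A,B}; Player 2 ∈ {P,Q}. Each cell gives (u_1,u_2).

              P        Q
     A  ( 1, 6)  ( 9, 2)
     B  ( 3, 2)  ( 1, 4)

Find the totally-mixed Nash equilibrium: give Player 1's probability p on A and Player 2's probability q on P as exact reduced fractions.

P1 indiff ⇒ q·1+(1-q)·9 = q·3+(1-q)·1 ⇒ q(-2) = (1-q)(-8) ⇒ q = 4/5
P2 indiff ⇒ p·6+(1-p)·2 = p·2+(1-p)·4 ⇒ p(4) = (1-p)(2) ⇒ p = 1/3

p=1/3, q=4/5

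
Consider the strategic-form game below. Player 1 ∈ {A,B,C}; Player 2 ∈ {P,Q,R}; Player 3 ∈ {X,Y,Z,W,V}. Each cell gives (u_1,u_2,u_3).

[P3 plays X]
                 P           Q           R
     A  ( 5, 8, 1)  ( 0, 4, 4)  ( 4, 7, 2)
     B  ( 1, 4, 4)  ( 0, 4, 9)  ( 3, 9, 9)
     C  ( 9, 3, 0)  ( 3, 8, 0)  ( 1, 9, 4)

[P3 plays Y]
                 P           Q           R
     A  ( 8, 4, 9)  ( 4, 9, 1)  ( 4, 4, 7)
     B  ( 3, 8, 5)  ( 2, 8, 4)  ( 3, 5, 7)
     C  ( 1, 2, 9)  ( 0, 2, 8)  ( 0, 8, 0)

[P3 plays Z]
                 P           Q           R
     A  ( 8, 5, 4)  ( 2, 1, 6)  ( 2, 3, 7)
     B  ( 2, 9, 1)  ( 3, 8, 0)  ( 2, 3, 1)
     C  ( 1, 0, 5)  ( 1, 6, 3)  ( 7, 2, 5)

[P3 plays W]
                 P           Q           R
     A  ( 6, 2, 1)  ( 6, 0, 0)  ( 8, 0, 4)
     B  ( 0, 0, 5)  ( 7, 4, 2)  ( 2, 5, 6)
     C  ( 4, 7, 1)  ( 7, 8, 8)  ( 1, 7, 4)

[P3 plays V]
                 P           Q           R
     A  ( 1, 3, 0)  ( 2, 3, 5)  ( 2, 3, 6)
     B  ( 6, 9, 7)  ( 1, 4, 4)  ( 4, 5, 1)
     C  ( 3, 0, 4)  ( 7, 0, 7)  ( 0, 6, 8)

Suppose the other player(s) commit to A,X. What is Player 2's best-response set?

argmax u_2 = {P}

u_2(P vs A,X) = 8
u_2(Q vs A,X) = 4
u_2(R vs A,X) = 7
max payoff 8 at {P}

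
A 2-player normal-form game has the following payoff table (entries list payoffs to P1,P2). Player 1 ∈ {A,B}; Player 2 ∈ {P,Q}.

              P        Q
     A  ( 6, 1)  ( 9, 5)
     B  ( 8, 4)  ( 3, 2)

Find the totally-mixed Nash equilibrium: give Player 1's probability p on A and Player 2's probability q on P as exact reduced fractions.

P1 indiff ⇒ q·6+(1-q)·9 = q·8+(1-q)·3 ⇒ q(-2) = (1-q)(-6) ⇒ q = 3/4
P2 indiff ⇒ p·1+(1-p)·4 = p·5+(1-p)·2 ⇒ p(-4) = (1-p)(-2) ⇒ p = 1/3

(p,q) = (1/3, 3/4)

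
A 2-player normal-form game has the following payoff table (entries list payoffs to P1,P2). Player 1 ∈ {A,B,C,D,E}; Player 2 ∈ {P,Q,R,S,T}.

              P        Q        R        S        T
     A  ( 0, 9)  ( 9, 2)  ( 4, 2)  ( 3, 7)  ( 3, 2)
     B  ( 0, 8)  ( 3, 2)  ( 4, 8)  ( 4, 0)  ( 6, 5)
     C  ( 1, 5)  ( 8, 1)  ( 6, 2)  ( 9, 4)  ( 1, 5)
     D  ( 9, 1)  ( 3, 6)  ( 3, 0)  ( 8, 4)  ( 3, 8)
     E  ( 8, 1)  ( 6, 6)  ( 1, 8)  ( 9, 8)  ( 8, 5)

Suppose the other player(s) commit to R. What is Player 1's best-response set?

u_1(A vs R) = 4
u_1(B vs R) = 4
u_1(C vs R) = 6
u_1(D vs R) = 3
u_1(E vs R) = 1
max payoff 6 at {C}

argmax u_1 = {C}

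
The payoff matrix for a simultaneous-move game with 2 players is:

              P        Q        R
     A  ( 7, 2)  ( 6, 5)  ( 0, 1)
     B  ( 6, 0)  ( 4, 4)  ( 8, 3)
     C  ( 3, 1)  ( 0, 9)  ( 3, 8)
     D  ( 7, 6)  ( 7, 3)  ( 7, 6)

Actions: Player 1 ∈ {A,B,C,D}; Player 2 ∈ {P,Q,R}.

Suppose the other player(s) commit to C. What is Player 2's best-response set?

BR_2 = {Q}

u_2(P vs C) = 1
u_2(Q vs C) = 9
u_2(R vs C) = 8
max payoff 9 at {Q}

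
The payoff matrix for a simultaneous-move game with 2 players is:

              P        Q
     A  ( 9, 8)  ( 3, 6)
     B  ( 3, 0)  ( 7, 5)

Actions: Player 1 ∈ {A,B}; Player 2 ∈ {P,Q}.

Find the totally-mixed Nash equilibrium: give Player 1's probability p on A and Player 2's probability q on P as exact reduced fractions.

(p,q) = (5/7, 2/5)

P1 indiff ⇒ q·9+(1-q)·3 = q·3+(1-q)·7 ⇒ q(6) = (1-q)(4) ⇒ q = 2/5
P2 indiff ⇒ p·8+(1-p)·0 = p·6+(1-p)·5 ⇒ p(2) = (1-p)(5) ⇒ p = 5/7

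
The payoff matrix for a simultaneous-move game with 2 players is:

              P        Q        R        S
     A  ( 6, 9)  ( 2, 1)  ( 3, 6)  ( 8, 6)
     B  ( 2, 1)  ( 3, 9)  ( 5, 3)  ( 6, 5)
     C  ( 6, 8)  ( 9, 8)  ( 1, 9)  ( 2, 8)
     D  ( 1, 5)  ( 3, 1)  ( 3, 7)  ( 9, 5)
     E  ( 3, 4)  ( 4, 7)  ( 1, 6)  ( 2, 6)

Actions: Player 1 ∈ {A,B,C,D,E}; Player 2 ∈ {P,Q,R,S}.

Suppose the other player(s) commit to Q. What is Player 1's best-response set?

u_1(A vs Q) = 2
u_1(B vs Q) = 3
u_1(C vs Q) = 9
u_1(D vs Q) = 3
u_1(E vs Q) = 4
max payoff 9 at {C}

P1 best: {C}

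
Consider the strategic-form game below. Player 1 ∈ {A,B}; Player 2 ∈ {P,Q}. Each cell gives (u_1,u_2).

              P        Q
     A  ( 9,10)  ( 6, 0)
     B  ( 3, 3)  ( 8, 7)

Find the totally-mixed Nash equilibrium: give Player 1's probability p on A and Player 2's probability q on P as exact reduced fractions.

P1 indiff ⇒ q·9+(1-q)·6 = q·3+(1-q)·8 ⇒ q(6) = (1-q)(2) ⇒ q = 1/4
P2 indiff ⇒ p·10+(1-p)·3 = p·0+(1-p)·7 ⇒ p(10) = (1-p)(4) ⇒ p = 2/7

p=2/7, q=1/4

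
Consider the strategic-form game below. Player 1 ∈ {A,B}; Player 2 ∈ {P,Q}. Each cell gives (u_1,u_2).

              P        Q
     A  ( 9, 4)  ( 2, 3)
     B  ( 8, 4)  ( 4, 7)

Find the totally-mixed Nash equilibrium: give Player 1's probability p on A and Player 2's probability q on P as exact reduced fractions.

p=3/4, q=2/3

P1 indiff ⇒ q·9+(1-q)·2 = q·8+(1-q)·4 ⇒ q(1) = (1-q)(2) ⇒ q = 2/3
P2 indiff ⇒ p·4+(1-p)·4 = p·3+(1-p)·7 ⇒ p(1) = (1-p)(3) ⇒ p = 3/4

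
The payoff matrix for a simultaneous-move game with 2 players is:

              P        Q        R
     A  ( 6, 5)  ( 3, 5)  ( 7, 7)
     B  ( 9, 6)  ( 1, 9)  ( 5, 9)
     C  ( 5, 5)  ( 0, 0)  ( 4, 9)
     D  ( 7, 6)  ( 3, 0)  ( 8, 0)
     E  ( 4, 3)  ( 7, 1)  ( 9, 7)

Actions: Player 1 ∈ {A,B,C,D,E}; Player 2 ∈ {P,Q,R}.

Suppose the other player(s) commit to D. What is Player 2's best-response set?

BR_2 = {P}

u_2(P vs D) = 6
u_2(Q vs D) = 0
u_2(R vs D) = 0
max payoff 6 at {P}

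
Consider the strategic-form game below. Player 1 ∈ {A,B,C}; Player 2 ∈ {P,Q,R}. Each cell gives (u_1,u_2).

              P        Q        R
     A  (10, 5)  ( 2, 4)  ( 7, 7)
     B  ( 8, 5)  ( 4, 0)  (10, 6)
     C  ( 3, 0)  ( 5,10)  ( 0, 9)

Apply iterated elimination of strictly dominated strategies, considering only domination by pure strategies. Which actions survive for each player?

Remaining: P1:{B,C} P2:{Q,R}

P2 drop P (R beats it: A:7>5 B:6>5 C:9>0)
P1 drop A (B beats it: Q:4>2 R:10>7)
P1→{B,C} P2→{Q,R}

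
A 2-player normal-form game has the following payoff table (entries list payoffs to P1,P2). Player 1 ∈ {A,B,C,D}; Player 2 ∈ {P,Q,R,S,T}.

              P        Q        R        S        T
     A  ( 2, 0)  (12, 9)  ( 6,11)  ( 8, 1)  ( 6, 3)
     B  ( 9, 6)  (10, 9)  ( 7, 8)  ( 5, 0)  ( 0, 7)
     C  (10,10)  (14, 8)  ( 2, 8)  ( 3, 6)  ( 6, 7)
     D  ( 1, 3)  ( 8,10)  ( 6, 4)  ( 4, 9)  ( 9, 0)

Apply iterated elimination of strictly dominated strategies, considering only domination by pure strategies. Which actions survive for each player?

Survivors P1:{A,B,C} P2:{P,Q,R}

P2 drop S (Q beats it: A:9>1 B:9>0 C:8>6 D:10>9)
P2 drop T (Q beats it: A:9>3 B:9>7 C:8>7 D:10>0)
P1 drop D (B beats it: P:9>1 Q:10>8 R:7>6)
P1→{A,B,C} P2→{P,Q,R}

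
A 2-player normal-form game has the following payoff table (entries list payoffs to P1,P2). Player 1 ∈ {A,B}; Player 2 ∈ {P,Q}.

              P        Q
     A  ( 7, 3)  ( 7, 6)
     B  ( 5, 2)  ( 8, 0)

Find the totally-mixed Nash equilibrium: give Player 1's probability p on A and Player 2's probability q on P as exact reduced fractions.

(p,q) = (2/5, 1/3)

P1 indiff ⇒ q·7+(1-q)·7 = q·5+(1-q)·8 ⇒ q(2) = (1-q)(1) ⇒ q = 1/3
P2 indiff ⇒ p·3+(1-p)·2 = p·6+(1-p)·0 ⇒ p(-3) = (1-p)(-2) ⇒ p = 2/5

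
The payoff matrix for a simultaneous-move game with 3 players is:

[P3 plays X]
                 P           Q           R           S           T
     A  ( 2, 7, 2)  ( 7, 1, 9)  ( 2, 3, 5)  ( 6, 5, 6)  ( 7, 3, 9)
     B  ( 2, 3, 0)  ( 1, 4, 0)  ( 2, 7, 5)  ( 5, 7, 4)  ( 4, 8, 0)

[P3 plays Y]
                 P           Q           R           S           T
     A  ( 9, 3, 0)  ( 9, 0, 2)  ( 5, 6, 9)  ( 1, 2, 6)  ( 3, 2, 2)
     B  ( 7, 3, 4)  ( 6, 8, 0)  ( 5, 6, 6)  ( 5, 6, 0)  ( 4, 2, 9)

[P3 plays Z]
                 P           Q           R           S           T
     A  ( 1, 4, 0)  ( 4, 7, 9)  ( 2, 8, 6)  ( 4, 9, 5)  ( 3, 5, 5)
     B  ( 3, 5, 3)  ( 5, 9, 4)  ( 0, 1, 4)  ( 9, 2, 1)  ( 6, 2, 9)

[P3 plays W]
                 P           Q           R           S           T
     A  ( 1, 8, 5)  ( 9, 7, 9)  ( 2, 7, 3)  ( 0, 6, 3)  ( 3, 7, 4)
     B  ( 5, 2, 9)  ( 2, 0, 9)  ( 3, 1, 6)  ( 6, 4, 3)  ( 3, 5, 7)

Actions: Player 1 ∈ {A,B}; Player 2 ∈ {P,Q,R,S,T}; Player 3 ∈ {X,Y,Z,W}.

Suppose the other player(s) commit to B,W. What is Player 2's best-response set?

argmax u_2 = {T}

u_2(P vs B,W) = 2
u_2(Q vs B,W) = 0
u_2(R vs B,W) = 1
u_2(S vs B,W) = 4
u_2(T vs B,W) = 5
max payoff 5 at {T}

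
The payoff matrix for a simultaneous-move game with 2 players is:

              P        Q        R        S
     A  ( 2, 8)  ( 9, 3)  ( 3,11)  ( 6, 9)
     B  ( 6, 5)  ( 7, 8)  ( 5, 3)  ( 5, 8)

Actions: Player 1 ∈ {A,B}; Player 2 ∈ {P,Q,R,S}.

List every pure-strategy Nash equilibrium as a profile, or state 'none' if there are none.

Equilibria: none

(A,P): not NE [P1→B gives 6>2; P2→R gives 11>8]
(A,Q): not NE [P2→R gives 11>3]
(A,R): not NE [P1→B gives 5>3]
(A,S): not NE [P2→R gives 11>9]
(B,P): not NE [P2→S gives 8>5]
(B,Q): not NE [P1→A gives 9>7]
(B,R): not NE [P2→S gives 8>3]
(B,S): not NE [P1→A gives 6>5]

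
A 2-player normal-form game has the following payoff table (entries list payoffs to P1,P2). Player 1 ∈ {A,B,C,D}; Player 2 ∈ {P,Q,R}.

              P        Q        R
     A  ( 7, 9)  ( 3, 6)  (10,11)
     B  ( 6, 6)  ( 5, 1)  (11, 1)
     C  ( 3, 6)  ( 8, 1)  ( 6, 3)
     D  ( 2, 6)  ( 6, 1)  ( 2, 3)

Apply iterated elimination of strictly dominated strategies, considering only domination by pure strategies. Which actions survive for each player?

Survivors P1:{A,B} P2:{P,R}

P1 drop D (C beats it: P:3>2 Q:8>6 R:6>2)
P2 drop Q (P beats it: A:9>6 B:6>1 C:6>1)
P1 drop C (A beats it: P:7>3 R:10>6)
P1→{A,B} P2→{P,R}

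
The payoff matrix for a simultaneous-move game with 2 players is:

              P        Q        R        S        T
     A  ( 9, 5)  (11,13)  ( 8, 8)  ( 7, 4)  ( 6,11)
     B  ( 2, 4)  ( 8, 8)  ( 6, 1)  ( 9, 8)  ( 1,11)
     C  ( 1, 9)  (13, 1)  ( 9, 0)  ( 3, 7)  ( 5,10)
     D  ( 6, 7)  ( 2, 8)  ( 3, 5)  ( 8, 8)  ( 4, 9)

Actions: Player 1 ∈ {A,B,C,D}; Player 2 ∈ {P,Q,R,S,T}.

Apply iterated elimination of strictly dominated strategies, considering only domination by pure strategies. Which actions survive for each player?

Remaining: P1:{A,C} P2:{Q,T}

P2 drop P (T beats it: A:11>5 B:11>4 C:10>9 D:9>7)
P2 drop R (Q beats it: A:13>8 B:8>1 C:1>0 D:8>5)
P2 drop S (T beats it: A:11>4 B:11>8 C:10>7 D:9>8)
P1 drop B (A beats it: Q:11>8 T:6>1)
P1 drop D (A beats it: Q:11>2 T:6>4)
P1→{A,C} P2→{Q,T}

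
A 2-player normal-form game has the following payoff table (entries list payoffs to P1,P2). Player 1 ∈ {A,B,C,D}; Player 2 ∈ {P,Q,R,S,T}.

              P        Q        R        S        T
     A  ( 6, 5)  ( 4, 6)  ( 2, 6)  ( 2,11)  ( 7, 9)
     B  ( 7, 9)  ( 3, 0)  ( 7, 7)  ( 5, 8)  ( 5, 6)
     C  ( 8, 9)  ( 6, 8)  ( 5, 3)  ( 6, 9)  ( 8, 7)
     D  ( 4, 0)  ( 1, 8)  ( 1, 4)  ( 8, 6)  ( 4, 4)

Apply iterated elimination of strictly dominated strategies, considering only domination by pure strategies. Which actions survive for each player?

P1 drop A (C beats it: P:8>6 Q:6>4 R:5>2 S:6>2 T:8>7)
P2 drop R (S beats it: B:8>7 C:9>3 D:6>4)
P1 drop B (C beats it: P:8>7 Q:6>3 S:6>5 T:8>5)
P2 drop T (Q beats it: C:8>7 D:8>4)
P1→{C,D} P2→{P,Q,S}

Survivors P1:{C,D} P2:{P,Q,S}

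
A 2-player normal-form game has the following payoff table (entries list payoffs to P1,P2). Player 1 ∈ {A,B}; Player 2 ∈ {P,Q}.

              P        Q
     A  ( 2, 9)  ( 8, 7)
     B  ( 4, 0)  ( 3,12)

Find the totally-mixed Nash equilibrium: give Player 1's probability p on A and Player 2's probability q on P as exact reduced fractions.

P1 indiff ⇒ q·2+(1-q)·8 = q·4+(1-q)·3 ⇒ q(-2) = (1-q)(-5) ⇒ q = 5/7
P2 indiff ⇒ p·9+(1-p)·0 = p·7+(1-p)·12 ⇒ p(2) = (1-p)(12) ⇒ p = 6/7

(p,q) = (6/7, 5/7)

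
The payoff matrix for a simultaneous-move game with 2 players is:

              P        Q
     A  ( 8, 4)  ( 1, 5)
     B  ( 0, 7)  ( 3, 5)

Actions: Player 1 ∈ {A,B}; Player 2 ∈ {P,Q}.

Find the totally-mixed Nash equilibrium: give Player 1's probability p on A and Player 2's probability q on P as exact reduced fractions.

P1 indiff ⇒ q·8+(1-q)·1 = q·0+(1-q)·3 ⇒ q(8) = (1-q)(2) ⇒ q = 1/5
P2 indiff ⇒ p·4+(1-p)·7 = p·5+(1-p)·5 ⇒ p(-1) = (1-p)(-2) ⇒ p = 2/3

p=2/3, q=1/5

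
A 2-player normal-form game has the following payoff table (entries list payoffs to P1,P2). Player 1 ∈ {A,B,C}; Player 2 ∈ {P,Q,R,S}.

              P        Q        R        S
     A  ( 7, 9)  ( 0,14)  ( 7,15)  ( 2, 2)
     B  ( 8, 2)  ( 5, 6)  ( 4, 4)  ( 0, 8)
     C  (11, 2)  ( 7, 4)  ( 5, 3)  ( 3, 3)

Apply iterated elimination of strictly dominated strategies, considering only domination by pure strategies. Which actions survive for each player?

IESDS → P1:{A,C} P2:{Q,R}

P1 drop B (C beats it: P:11>8 Q:7>5 R:5>4 S:3>0)
P2 drop P (Q beats it: A:14>9 C:4>2)
P2 drop S (Q beats it: A:14>2 C:4>3)
P1→{A,C} P2→{Q,R}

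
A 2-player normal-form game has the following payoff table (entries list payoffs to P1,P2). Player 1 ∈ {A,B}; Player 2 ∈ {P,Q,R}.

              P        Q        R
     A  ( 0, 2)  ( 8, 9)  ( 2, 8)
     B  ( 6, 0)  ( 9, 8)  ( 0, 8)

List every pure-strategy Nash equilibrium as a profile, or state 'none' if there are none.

NE set: (B,Q)

(A,P): not NE [P1→B gives 6>0; P2→Q gives 9>2]
(A,Q): not NE [P1→B gives 9>8]
(A,R): not NE [P2→Q gives 9>8]
(B,P): not NE [P2→R gives 8>0]
(B,Q): NE
(B,R): not NE [P1→A gives 2>0]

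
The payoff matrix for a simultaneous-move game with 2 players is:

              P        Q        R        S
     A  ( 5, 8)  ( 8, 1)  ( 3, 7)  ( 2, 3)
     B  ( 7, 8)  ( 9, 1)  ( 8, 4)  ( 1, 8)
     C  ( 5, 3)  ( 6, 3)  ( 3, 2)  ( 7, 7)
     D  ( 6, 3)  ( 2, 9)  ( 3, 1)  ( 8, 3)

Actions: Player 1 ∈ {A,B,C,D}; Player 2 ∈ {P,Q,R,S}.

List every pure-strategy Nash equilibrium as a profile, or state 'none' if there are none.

PSNE = {(B,P)}

(A,P): not NE [P1→B gives 7>5]
(A,Q): not NE [P1→B gives 9>8; P2→P gives 8>1]
(A,R): not NE [P1→B gives 8>3; P2→P gives 8>7]
(A,S): not NE [P1→D gives 8>2; P2→P gives 8>3]
(B,P): NE
(B,Q): not NE [P2→S gives 8>1]
(B,R): not NE [P2→S gives 8>4]
(B,S): not NE [P1→D gives 8>1]
(C,P): not NE [P1→B gives 7>5; P2→S gives 7>3]
(C,Q): not NE [P1→B gives 9>6; P2→S gives 7>3]
(C,R): not NE [P1→B gives 8>3; P2→S gives 7>2]
(C,S): not NE [P1→D gives 8>7]
(D,P): not NE [P1→B gives 7>6; P2→Q gives 9>3]
(D,Q): not NE [P1→B gives 9>2]
(D,R): not NE [P1→B gives 8>3; P2→Q gives 9>1]
(D,S): not NE [P2→Q gives 9>3]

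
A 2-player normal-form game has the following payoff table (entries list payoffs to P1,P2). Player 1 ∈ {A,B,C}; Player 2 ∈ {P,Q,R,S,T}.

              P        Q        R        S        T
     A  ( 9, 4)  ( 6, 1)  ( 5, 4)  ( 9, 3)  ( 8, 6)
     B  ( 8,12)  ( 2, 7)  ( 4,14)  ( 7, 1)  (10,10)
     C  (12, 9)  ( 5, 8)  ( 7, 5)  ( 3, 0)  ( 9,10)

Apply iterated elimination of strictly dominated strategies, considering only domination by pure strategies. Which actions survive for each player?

P2 drop Q (P beats it: A:4>1 B:12>7 C:9>8)
P2 drop S (P beats it: A:4>3 B:12>1 C:9>0)
P1 drop A (C beats it: P:12>9 R:7>5 T:9>8)
P1→{B,C} P2→{P,R,T}

Survivors P1:{B,C} P2:{P,R,T}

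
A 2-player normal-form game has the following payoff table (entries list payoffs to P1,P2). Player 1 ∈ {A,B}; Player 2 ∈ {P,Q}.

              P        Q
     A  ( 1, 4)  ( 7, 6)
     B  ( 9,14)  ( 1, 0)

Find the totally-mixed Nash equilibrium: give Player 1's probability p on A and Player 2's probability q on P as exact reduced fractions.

p=7/8, q=3/7

P1 indiff ⇒ q·1+(1-q)·7 = q·9+(1-q)·1 ⇒ q(-8) = (1-q)(-6) ⇒ q = 3/7
P2 indiff ⇒ p·4+(1-p)·14 = p·6+(1-p)·0 ⇒ p(-2) = (1-p)(-14) ⇒ p = 7/8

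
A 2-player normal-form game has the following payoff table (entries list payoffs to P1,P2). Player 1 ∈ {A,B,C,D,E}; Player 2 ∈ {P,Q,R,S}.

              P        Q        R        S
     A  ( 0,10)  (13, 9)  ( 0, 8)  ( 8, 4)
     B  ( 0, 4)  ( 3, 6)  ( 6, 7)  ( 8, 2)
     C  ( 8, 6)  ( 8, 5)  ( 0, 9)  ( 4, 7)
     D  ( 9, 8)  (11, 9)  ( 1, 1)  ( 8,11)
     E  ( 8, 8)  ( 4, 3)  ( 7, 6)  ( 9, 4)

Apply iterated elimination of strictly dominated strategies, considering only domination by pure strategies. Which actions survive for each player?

IESDS → P1:{A,D,E} P2:{P,Q,S}

P1 drop B (E beats it: P:8>0 Q:4>3 R:7>6 S:9>8)
P1 drop C (D beats it: P:9>8 Q:11>8 R:1>0 S:8>4)
P2 drop R (P beats it: A:10>8 D:8>1 E:8>6)
P1→{A,D,E} P2→{P,Q,S}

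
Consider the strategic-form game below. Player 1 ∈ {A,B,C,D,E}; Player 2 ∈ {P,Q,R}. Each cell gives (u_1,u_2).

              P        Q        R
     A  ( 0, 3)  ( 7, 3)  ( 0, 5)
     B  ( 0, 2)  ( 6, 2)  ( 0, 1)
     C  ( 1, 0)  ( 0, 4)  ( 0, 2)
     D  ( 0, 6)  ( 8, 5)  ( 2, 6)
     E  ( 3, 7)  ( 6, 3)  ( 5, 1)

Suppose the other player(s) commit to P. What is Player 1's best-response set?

argmax u_1 = {E}

u_1(A vs P) = 0
u_1(B vs P) = 0
u_1(C vs P) = 1
u_1(D vs P) = 0
u_1(E vs P) = 3
max payoff 3 at {E}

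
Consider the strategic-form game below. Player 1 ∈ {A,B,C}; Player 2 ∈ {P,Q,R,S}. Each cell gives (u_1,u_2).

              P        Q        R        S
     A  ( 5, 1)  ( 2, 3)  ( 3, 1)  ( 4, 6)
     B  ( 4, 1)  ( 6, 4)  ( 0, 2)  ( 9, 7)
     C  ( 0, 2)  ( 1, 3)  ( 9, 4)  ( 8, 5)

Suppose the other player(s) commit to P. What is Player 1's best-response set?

u_1(A vs P) = 5
u_1(B vs P) = 4
u_1(C vs P) = 0
max payoff 5 at {A}

argmax u_1 = {A}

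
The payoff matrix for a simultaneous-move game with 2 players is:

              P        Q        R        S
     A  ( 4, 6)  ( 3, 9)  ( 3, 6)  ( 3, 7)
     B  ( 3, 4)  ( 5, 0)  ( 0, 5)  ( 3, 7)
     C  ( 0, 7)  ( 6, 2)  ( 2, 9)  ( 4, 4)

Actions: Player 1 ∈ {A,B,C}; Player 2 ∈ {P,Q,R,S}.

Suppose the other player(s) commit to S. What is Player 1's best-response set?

u_1(A vs S) = 3
u_1(B vs S) = 3
u_1(C vs S) = 4
max payoff 4 at {C}

P1 best: {C}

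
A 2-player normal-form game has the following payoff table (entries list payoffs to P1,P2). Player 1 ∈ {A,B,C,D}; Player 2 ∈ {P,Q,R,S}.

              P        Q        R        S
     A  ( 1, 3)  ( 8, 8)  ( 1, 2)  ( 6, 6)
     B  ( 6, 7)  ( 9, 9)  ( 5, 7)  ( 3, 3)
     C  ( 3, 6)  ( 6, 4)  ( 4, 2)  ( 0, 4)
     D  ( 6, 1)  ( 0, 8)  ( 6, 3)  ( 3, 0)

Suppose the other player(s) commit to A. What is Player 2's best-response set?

BR_2 = {Q}

u_2(P vs A) = 3
u_2(Q vs A) = 8
u_2(R vs A) = 2
u_2(S vs A) = 6
max payoff 8 at {Q}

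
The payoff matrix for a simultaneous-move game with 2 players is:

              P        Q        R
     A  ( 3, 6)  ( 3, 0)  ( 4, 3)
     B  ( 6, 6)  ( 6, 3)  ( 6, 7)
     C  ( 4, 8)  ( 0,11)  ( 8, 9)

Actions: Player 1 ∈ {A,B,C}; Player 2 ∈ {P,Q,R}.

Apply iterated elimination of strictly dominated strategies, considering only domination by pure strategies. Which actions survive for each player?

IESDS → P1:{B,C} P2:{Q,R}

P1 drop A (B beats it: P:6>3 Q:6>3 R:6>4)
P2 drop P (R beats it: B:7>6 C:9>8)
P1→{B,C} P2→{Q,R}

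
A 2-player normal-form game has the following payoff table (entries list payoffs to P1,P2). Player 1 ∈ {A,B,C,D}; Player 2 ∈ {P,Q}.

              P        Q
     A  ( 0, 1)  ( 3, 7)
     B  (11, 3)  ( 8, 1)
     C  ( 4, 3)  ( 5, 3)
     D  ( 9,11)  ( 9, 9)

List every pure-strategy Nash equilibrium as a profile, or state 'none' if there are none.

Nash profiles: (B,P)

(A,P): not NE [P1→B gives 11>0; P2→Q gives 7>1]
(A,Q): not NE [P1→D gives 9>3]
(B,P): NE
(B,Q): not NE [P1→D gives 9>8; P2→P gives 3>1]
(C,P): not NE [P1→B gives 11>4]
(C,Q): not NE [P1→D gives 9>5]
(D,P): not NE [P1→B gives 11>9]
(D,Q): not NE [P2→P gives 11>9]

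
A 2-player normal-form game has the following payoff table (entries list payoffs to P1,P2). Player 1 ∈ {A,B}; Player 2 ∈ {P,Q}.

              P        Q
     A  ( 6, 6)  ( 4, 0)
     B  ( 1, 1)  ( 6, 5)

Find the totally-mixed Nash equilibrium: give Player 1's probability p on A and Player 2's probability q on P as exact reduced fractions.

P1 indiff ⇒ q·6+(1-q)·4 = q·1+(1-q)·6 ⇒ q(5) = (1-q)(2) ⇒ q = 2/7
P2 indiff ⇒ p·6+(1-p)·1 = p·0+(1-p)·5 ⇒ p(6) = (1-p)(4) ⇒ p = 2/5

p=2/5, q=2/7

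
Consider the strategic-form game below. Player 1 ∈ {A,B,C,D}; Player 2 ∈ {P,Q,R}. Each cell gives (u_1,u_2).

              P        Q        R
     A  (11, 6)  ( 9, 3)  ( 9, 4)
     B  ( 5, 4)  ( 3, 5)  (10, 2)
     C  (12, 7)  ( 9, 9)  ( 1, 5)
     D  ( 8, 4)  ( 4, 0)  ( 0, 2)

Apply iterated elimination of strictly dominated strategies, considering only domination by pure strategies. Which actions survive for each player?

Survivors P1:{A,C} P2:{P,Q}

P1 drop D (A beats it: P:11>8 Q:9>4 R:9>0)
P2 drop R (P beats it: A:6>4 B:4>2 C:7>5)
P1 drop B (A beats it: P:11>5 Q:9>3)
P1→{A,C} P2→{P,Q}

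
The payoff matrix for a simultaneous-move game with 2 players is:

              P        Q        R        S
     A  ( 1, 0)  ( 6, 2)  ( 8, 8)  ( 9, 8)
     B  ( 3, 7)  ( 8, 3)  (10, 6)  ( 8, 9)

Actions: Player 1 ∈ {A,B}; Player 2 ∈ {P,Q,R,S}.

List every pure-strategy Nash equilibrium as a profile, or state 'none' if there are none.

(A,P): not NE [P1→B gives 3>1; P2→S gives 8>0]
(A,Q): not NE [P1→B gives 8>6; P2→S gives 8>2]
(A,R): not NE [P1→B gives 10>8]
(A,S): NE
(B,P): not NE [P2→S gives 9>7]
(B,Q): not NE [P2→S gives 9>3]
(B,R): not NE [P2→S gives 9>6]
(B,S): not NE [P1→A gives 9>8]

PSNE = {(A,S)}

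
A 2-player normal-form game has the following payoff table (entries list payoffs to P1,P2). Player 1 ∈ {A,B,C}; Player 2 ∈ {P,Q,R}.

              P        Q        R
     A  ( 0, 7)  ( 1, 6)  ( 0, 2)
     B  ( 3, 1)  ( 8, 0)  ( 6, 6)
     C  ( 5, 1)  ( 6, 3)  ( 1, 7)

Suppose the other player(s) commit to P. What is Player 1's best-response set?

u_1(A vs P) = 0
u_1(B vs P) = 3
u_1(C vs P) = 5
max payoff 5 at {C}

argmax u_1 = {C}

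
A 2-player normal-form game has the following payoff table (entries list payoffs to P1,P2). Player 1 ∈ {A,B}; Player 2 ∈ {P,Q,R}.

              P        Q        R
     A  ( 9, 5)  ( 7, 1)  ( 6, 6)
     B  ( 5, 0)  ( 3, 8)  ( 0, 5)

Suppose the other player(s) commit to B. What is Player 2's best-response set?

argmax u_2 = {Q}

u_2(P vs B) = 0
u_2(Q vs B) = 8
u_2(R vs B) = 5
max payoff 8 at {Q}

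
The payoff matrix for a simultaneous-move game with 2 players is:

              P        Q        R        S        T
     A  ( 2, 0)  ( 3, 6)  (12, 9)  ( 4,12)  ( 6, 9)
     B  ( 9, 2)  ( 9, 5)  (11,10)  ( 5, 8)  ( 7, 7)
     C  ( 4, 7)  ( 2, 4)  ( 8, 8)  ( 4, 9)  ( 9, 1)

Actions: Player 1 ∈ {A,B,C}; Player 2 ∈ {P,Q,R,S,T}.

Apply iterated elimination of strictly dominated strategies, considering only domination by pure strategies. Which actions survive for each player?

P2 drop P (R beats it: A:9>0 B:10>2 C:8>7)
P2 drop Q (R beats it: A:9>6 B:10>5 C:8>4)
P2 drop T (S beats it: A:12>9 B:8>7 C:9>1)
P1 drop C (B beats it: R:11>8 S:5>4)
P1→{A,B} P2→{R,S}

Remaining: P1:{A,B} P2:{R,S}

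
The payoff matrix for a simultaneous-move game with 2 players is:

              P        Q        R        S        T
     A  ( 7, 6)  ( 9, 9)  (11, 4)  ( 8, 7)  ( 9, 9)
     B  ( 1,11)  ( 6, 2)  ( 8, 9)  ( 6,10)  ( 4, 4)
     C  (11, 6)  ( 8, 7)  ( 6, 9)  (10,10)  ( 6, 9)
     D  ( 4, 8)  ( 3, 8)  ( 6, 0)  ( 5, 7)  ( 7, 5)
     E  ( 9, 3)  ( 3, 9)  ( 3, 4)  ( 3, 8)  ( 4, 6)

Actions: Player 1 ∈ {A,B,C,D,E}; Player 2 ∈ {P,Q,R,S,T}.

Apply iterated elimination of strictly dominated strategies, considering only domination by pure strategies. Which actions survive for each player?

P1 drop B (A beats it: P:7>1 Q:9>6 R:11>8 S:8>6 T:9>4)
P1 drop D (A beats it: P:7>4 Q:9>3 R:11>6 S:8>5 T:9>7)
P1 drop E (C beats it: P:11>9 Q:8>3 R:6>3 S:10>3 T:6>4)
P2 drop P (Q beats it: A:9>6 C:7>6)
P2 drop R (S beats it: A:7>4 C:10>9)
P1→{A,C} P2→{Q,S,T}

Survivors P1:{A,C} P2:{Q,S,T}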